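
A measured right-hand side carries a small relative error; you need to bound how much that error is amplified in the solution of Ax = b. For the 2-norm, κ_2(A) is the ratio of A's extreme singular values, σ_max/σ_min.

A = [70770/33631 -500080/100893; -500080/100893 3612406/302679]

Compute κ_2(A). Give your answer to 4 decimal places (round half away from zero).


358.2000

form AᵀA = [1746482500/60233121 -12574011520/180699363; -12574011520/180699363 90533711044/542098089] with trace 628710376/3207681 and determinant 960400/3207681
char-poly roots: 196 and 4900/3207681
so κ_2 = √(196 / (4900/3207681)) = 358.2000


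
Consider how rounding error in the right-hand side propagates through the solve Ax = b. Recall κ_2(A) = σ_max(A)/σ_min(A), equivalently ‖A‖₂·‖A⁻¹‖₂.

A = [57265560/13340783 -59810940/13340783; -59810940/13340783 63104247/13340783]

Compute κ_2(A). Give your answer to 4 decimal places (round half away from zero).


396.5750

AᵀA = [8153023669200/211624840729 -8560560409380/211624840729; -8560560409380/211624840729 8988697423449/211624840729]; tr = 20382545889/251634769, det = 10497600/251634769
λ_max, λ_min = (20382545889/251634769 ± √415437610672586582721/63320056969683361)/2 = 81, 129600/251634769
σ_max=√81=9, σ_min=√(129600/251634769)=(360/15863) → κ = 396.5750


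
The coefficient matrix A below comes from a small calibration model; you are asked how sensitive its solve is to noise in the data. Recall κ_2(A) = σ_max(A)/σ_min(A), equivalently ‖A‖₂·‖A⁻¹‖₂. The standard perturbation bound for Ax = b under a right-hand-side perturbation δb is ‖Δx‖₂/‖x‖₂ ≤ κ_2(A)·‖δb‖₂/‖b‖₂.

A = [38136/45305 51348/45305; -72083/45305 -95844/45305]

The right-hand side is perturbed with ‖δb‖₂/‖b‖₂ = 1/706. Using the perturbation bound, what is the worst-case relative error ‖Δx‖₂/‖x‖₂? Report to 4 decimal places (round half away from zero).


0.5662

AᵀA = [4602293/1420445 6136284/1420445; 6136284/1420445 8181792/1420445]; tr = 2556817/284089, det = 144/284089
eigenvalues of AᵀA: λ = (tr ± √(tr²−4·det))/2 = 9, 16/284089
κ_2(A) = √(λ_max/λ_min) = √(9 / (16/284089)) = 399.7500
κ_2(A)·‖δb‖/‖b‖ = 0.5662


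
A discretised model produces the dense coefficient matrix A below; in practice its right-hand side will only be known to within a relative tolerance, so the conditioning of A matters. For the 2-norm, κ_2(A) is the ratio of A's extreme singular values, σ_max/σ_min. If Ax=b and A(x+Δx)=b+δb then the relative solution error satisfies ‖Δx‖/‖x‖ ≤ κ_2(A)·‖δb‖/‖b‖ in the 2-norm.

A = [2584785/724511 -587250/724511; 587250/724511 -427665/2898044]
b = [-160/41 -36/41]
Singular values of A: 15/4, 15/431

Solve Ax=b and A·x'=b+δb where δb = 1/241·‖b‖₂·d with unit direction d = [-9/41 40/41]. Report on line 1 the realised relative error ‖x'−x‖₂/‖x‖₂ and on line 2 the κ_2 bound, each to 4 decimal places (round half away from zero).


from the listed singular values, σ₁ = 15/4, σ_n = 15/431
κ = σ_max/σ_min = (15/4)/(15/431) = 107.7500
κ_2(A)·‖δb‖/‖b‖ = 0.4471
solve Ax = b  →  x = [-1.0407 0.2341]
‖b‖₂ = 4.0000 and ‖x‖₂ = 1.0667
re-solving with b+δb shifts x by Δx of norm 0.4769
dividing the unrounded norms, ‖Δx‖/‖x‖ = 0.4471
realised/bound = 1 exactly: the bound is attained for this b and d

0.4471
0.4471


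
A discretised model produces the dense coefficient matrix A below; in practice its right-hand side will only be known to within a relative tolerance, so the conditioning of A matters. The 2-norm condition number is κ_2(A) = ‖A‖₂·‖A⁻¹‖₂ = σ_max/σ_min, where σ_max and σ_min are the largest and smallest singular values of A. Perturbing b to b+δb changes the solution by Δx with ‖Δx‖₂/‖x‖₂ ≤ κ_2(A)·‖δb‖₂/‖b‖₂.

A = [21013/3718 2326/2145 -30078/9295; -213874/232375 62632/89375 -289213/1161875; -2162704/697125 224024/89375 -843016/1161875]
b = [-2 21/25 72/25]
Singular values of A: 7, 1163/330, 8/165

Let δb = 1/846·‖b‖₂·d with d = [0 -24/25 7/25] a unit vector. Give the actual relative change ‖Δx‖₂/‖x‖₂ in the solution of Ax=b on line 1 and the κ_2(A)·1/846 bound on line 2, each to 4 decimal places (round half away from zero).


from the listed singular values, σ₁ = 7, σ_n = 8/165
κ_2(A) = 7 / (8/165) = 144.3750
perturbation bound = 144.3750·1/846 = 0.1707
solve Ax = b  →  x = [-0.5266 0.4540 -0.1495]
2-norm of b is 3.6056; of x, 0.7111
δb = ε·‖b‖·d = [0.0000 -0.0041 0.0012]; solving A·Δx = δb gives ‖Δx‖ = 0.0879
relative error = 0.1236
realised/bound (from unrounded values) ≈ 0.7243

0.1236
0.1707


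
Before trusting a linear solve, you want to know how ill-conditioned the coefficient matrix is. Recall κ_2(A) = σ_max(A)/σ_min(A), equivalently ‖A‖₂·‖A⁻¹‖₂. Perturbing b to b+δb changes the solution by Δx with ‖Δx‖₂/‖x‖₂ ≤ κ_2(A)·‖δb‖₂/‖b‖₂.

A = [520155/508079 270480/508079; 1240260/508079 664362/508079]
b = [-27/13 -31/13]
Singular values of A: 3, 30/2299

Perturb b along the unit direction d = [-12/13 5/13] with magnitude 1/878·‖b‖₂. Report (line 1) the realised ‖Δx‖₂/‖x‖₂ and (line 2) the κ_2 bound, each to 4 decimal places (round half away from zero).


σ_max = 3, σ_min = 30/2299
condition number: 3 ÷ (30/2299) = 229.9000
bound on ‖Δx‖/‖x‖: κ·ε = 229.9000·1/878 = 0.2618
solve Ax = b  →  x = [-36.9451 67.1471]
‖b‖ = 3.1623, ‖x‖ = 76.6399
re-solving with b+δb shifts x by Δx of norm 0.2760
dividing the unrounded norms, ‖Δx‖/‖x‖ = 0.0036
realised/bound (from unrounded values) ≈ 0.0138

0.0036
0.2618


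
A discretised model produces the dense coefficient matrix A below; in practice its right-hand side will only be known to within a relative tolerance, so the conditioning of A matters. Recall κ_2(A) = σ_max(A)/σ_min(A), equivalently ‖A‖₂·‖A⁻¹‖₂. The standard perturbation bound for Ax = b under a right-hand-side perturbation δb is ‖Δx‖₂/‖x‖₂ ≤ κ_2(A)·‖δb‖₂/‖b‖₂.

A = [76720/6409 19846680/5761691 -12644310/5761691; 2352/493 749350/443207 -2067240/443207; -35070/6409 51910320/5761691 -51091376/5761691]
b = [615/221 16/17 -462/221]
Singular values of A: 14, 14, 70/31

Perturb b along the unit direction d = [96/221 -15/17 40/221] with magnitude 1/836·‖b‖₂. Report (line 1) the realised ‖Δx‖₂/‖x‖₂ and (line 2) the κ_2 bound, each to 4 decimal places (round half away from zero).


σ_max = 14, σ_min = 70/31
condition number: 14 ÷ (70/31) = 6.2000
bound on ‖Δx‖/‖x‖: κ·ε = 6.2000·1/836 = 0.0074
solve Ax = b  →  x = [0.2512 -0.0391 0.0410]
‖b‖ = 3.6056, ‖x‖ = 0.2575
re-solving with b+δb shifts x by Δx of norm 0.0019
dividing the unrounded norms, ‖Δx‖/‖x‖ = 0.0074
so the bound is sharp here: realised error equals the bound

0.0074
0.0074


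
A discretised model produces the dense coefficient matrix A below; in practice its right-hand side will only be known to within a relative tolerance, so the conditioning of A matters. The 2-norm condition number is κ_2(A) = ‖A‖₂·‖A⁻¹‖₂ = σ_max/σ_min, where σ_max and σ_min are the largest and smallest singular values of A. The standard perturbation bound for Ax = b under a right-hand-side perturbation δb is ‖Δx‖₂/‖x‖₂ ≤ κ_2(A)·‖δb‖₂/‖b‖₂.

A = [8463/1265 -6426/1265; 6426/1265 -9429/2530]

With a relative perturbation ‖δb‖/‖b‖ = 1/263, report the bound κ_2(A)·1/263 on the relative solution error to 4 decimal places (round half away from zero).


M = AᵀA = [22583169/320045 -16935723/320045; -16935723/320045 50815989/1280180]. tr(M)=28229733/256036, det(M)=194481/256036
solving λ² − 28229733/256036·λ + 194481/256036 = 0 gives λ = 441/4, 441/64009
κ = σ_max/σ_min = (21/2)/(21/253) = 126.5000
κ_2(A)·‖δb‖/‖b‖ = 0.4810

0.4810


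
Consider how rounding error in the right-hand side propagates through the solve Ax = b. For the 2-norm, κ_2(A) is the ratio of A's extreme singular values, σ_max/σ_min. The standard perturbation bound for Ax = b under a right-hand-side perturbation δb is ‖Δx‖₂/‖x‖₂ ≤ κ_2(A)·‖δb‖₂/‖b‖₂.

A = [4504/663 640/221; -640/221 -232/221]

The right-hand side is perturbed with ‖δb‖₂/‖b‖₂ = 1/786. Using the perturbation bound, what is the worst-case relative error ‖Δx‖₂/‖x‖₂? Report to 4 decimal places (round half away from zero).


0.0649

form AᵀA = [1844032/33813 256000/11271; 256000/11271 35648/3757] with trace 166528/2601 and determinant 4096/2601
char-poly roots: 64 and 64/2601
κ = σ_max/σ_min = 8/(8/51) = 51.0000
perturbation bound = 51.0000·1/786 = 0.0649


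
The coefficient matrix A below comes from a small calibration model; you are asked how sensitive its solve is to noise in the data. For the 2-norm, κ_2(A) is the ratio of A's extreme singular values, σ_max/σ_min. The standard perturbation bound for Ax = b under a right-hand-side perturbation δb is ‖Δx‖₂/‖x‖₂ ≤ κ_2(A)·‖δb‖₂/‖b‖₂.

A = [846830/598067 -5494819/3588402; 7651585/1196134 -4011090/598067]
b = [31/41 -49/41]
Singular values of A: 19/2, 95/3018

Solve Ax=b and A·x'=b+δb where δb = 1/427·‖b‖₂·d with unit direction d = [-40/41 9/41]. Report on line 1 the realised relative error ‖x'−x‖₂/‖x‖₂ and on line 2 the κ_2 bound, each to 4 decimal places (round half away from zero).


0.0033
0.7068

from the listed singular values, σ₁ = 19/2, σ_n = 95/3018
κ = σ_max/σ_min = (19/2)/(95/3018) = 301.8000
perturbation bound = 301.8000·1/427 = 0.7068
solve Ax = b  →  x = [-23.0773 -21.8330]
2-norm of b is 1.4142; of x, 31.7686
re-solving with b+δb shifts x by Δx of norm 0.1052
relative error = 0.0033
so the bound overstates the realised error by a factor of ≈ 213.4060 (computed from the unrounded values)


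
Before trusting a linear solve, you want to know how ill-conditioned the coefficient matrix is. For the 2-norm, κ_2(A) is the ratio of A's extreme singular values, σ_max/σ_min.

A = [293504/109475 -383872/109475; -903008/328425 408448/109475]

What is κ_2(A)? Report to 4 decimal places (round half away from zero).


113.2500

AᵀA = [1891468288/128255625 -840470528/42751875; -840470528/42751875 373587968/14250625]; tr = 8406016/205209, det = 16777216/128255625
char-poly roots: 1024/25 and 16384/5130225
so κ_2 = √((1024/25) / (16384/5130225)) = 113.2500


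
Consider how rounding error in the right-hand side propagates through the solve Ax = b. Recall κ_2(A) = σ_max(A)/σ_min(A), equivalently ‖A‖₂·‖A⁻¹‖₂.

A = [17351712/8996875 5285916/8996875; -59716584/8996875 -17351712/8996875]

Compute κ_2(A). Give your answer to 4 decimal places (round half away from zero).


287.9000

form AᵀA = [6187443702336/129510015625 1804647454848/129510015625; 1804647454848/129510015625 526436507664/129510015625] with trace 10742208336/207216025 and determinant 6718464/207216025
char-poly roots: 1296/25 and 5184/8288641
κ_2(A) = √(λ_max/λ_min) = √((1296/25) / (5184/8288641)) = 287.9000


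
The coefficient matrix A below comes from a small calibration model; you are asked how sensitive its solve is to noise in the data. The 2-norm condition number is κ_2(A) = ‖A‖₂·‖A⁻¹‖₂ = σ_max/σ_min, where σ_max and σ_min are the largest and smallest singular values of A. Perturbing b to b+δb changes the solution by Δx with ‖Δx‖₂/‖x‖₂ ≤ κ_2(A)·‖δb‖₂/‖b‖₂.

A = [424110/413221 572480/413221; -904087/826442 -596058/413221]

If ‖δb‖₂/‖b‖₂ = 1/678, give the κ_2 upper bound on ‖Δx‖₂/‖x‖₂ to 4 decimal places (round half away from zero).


AᵀA = [1827408409/812136004 609082803/203034001; 609082803/203034001 812150404/203034001]; tr = 5076010025/812136004, det = 250000/203034001
char-poly roots: 25/4 and 40000/203034001
σ_max=√(25/4)=(5/2), σ_min=√(40000/203034001)=(200/14249) → κ = 178.1125
bound on ‖Δx‖/‖x‖: κ·ε = 178.1125·1/678 = 0.2627

0.2627


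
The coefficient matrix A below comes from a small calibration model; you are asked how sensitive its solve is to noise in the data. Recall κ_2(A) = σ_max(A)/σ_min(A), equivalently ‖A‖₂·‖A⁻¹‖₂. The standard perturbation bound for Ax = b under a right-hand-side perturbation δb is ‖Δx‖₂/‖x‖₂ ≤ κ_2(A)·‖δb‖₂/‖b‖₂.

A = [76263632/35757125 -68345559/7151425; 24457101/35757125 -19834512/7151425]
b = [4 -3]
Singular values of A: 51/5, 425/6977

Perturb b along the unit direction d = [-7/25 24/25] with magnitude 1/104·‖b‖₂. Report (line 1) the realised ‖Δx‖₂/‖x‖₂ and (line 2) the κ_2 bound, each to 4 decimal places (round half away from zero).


from the listed singular values, σ₁ = 51/5, σ_n = 425/6977
κ = σ_max/σ_min = (51/5)/(425/6977) = 167.4480
perturbation bound = 167.4480·1/104 = 1.6101
solve Ax = b  →  x = [-63.9997 -14.7014]
‖b‖₂ = 5.0000 and ‖x‖₂ = 65.6665
δb = ε·‖b‖·d = [-0.0135 0.0462]; solving A·Δx = δb gives ‖Δx‖ = 0.7893
dividing the unrounded norms, ‖Δx‖/‖x‖ = 0.0120
realised/bound (from unrounded values) ≈ 0.0075

0.0120
1.6101


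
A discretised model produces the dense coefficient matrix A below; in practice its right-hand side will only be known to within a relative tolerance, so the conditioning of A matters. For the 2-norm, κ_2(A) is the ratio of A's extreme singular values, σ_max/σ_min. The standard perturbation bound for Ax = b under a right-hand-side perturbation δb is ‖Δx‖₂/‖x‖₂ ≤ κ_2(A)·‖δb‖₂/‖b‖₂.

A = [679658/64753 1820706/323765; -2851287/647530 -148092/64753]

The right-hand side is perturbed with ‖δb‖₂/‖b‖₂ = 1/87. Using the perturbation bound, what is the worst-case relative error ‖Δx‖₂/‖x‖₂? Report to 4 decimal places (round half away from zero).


2.5259

AᵀA = [321439865401/2481036100 1714300350/24810361; 1714300350/24810361 22859475444/620259025]; tr = 1428642793/8584900, det = 30769209/53655625
λ_max, λ_min = (1428642793/8584900 ± √3265361877789025/117920812816)/2 = 16641/100, 7396/2146225
κ = σ_max/σ_min = (129/10)/(86/1465) = 219.7500
bound on ‖Δx‖/‖x‖: κ·ε = 219.7500·1/87 = 2.5259


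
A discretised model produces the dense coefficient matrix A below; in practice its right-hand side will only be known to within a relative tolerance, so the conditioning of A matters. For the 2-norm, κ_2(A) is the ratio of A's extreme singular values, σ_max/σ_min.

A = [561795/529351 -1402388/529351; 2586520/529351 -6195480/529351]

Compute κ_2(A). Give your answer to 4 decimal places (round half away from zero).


AᵀA = [4167578425/166693921 -10001539260/166693921; -10001539260/166693921 24003964624/166693921]; tr = 28171543049/166693921, det = 45697600/166693921
solving λ² − 28171543049/166693921·λ + 45697600/166693921 = 0 gives λ = 169, 270400/166693921
κ = σ_max/σ_min = 13/(520/12911) = 322.7750

322.7750


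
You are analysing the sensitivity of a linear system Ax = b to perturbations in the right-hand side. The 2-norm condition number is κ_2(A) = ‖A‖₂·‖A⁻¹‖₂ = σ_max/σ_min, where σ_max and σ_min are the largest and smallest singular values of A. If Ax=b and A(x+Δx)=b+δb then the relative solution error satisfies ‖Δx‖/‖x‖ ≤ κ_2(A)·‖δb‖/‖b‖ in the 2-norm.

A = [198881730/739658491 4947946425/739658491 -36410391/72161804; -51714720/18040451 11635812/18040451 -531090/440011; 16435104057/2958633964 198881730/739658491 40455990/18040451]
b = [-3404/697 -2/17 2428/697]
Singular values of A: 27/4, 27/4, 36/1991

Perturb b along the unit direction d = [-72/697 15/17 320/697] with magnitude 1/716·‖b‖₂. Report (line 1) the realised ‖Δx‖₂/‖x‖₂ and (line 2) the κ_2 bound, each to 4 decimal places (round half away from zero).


0.0042
0.5214

from the listed singular values, σ₁ = 27/4, σ_n = 36/1991
condition number: (27/4) ÷ (36/1991) = 373.3125
perturbation bound = 373.3125·1/716 = 0.5214
solve Ax = b  →  x = [-41.1015 8.6404 102.3305]
‖b‖ = 6.0000, ‖x‖ = 110.6143
δb = ε·‖b‖·d = [-0.0009 0.0074 0.0038]; solving A·Δx = δb gives ‖Δx‖ = 0.4635
dividing the unrounded norms, ‖Δx‖/‖x‖ = 0.0042
realised/bound (from unrounded values) ≈ 0.0080


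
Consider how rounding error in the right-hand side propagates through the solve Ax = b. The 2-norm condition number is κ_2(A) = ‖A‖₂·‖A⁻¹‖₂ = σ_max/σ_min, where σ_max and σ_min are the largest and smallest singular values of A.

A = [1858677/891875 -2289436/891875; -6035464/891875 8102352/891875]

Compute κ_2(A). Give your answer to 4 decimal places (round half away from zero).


M = AᵀA = [63810409417/1272705625 -85050841356/1272705625; -85050841356/1272705625 113423400208/1272705625]. tr(M)=1417870477/10181645, det(M)=3102044416/1272705625
char-poly roots: 3481/25 and 891136/50908225
σ_max=√(3481/25)=(59/5), σ_min=√(891136/50908225)=(944/7135) → κ = 89.1875

89.1875


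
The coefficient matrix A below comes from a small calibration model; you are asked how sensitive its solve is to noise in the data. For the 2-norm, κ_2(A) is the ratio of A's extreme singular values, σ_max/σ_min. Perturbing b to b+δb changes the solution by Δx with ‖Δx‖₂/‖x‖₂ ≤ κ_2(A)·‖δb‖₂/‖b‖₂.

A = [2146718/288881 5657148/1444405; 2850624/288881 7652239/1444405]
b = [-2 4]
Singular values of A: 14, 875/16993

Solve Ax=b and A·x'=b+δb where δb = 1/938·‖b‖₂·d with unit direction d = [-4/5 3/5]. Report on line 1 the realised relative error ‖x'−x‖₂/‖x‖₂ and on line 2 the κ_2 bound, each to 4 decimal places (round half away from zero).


largest singular value 14, smallest 875/16993
κ_2(A) = 14 / (875/16993) = 271.8880
perturbation bound = 271.8880·1/938 = 0.2899
solve Ax = b  →  x = [-36.4303 68.6104]
‖b‖ = 4.4721, ‖x‖ = 77.6824
δb = ε·‖b‖·d = [-0.0038 0.0029]; solving A·Δx = δb gives ‖Δx‖ = 0.0926
relative error = 0.0012
tightness: 0.0012 against a bound of 0.2899 (unrounded ratio ≈ 0.0041)

0.0012
0.2899


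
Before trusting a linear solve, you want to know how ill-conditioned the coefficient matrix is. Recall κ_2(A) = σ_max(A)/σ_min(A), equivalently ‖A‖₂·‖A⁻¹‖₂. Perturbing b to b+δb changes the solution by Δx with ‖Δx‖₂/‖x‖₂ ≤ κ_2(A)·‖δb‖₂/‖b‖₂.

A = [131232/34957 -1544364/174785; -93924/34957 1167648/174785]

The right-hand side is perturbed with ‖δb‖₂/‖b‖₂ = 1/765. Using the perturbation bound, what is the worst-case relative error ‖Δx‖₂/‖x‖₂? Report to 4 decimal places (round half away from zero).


form AᵀA = [26043555600/1221991849 -62468029440/1221991849; -62468029440/1221991849 149938480656/1221991849] with trace 1041313824/7230721 and determinant 12960000/7230721
eigenvalues of AᵀA: λ = (tr ± √(tr²−4·det))/2 = 144, 90000/7230721
σ_max=√144=12, σ_min=√(90000/7230721)=(300/2689) → κ = 107.5600
bound on ‖Δx‖/‖x‖: κ·ε = 107.5600·1/765 = 0.1406

0.1406


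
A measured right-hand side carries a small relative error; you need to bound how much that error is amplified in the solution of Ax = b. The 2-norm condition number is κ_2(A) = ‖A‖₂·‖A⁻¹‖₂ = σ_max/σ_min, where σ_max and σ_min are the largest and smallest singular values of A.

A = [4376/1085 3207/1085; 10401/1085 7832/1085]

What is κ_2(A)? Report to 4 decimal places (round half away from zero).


217.0000

form AᵀA = [127330177/1177225 95494464/1177225; 95494464/1177225 71625073/1177225] with trace 7958210/47089 and determinant 28561/47089
λ_max, λ_min = (7958210/47089 ± √63327726768384/2217373921)/2 = 169, 169/47089
κ = σ_max/σ_min = 13/(13/217) = 217.0000


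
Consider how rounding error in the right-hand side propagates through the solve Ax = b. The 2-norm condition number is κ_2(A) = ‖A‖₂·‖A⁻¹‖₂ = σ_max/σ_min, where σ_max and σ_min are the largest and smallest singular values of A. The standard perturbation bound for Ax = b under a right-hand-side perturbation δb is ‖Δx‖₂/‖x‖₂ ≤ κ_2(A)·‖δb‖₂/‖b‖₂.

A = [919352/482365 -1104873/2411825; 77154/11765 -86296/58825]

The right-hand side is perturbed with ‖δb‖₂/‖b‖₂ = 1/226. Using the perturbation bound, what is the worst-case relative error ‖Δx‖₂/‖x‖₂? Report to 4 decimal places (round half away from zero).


1.0412

form AᵀA = [434070542500/9307039729 -97664018760/9307039729; -97664018760/9307039729 21982641121/9307039729] with trace 271298741/5536609 and determinant 240100/5536609
solving λ² − 271298741/5536609·λ + 240100/5536609 = 0 gives λ = 49, 4900/5536609
κ = σ_max/σ_min = 7/(70/2353) = 235.3000
perturbation bound = 235.3000·1/226 = 1.0412


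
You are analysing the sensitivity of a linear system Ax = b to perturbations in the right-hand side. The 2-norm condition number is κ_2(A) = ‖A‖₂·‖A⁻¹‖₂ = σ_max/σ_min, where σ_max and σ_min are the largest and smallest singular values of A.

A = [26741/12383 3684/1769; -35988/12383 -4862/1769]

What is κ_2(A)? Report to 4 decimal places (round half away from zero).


213.5000

M = AᵀA = [2010217225/153338689 273487500/21905527; 273487500/21905527 37210900/3129361]. tr(M)=4558325/182329, det(M)=2500/182329
λ_max, λ_min = (4558325/182329 ± √20776503515625/33243864241)/2 = 25, 100/182329
so κ_2 = √(25 / (100/182329)) = 213.5000


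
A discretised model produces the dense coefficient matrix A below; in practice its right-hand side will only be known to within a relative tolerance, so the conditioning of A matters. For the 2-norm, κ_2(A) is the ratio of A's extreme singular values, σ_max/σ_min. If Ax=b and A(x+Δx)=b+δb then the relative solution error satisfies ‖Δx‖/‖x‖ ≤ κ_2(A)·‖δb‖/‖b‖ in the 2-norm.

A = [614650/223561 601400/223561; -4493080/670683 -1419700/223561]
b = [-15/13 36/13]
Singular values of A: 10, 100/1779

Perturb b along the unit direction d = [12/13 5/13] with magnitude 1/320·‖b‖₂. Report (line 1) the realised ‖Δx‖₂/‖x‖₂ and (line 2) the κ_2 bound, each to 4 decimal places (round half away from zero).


0.5559
0.5559

largest singular value 10, smallest 100/1779
κ = σ_max/σ_min = 10/(100/1779) = 177.9000
bound on ‖Δx‖/‖x‖: κ·ε = 177.9000·1/320 = 0.5559
solve Ax = b  →  x = [-0.2172 -0.2069]
‖b‖₂ = 3.0000 and ‖x‖₂ = 0.3000
re-solving with b+δb shifts x by Δx of norm 0.1668
dividing the unrounded norms, ‖Δx‖/‖x‖ = 0.5559
realised/bound = 1 exactly: the bound is attained for this b and d


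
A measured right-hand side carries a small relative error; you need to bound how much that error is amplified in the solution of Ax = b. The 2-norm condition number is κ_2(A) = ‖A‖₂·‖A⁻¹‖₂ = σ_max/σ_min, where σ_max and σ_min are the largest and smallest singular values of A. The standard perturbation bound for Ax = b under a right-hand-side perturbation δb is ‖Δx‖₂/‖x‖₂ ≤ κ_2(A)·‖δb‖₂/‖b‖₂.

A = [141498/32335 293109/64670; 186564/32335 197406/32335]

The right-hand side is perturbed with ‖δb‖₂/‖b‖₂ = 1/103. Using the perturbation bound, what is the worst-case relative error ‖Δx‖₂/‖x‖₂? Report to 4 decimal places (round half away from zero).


form AᵀA = [2193112404/41822089 2302640865/41822089; 2302640865/41822089 9671576049/167288356] with trace 21931065/198916 and determinant 15876/49729
λ_max, λ_min = (21931065/198916 ± √480921084187569/39567575056)/2 = 441/4, 144/49729
σ_max=√(441/4)=(21/2), σ_min=√(144/49729)=(12/223) → κ = 195.1250
worst-case relative error ≤ 195.1250 × 1/103 = 1.8944

1.8944


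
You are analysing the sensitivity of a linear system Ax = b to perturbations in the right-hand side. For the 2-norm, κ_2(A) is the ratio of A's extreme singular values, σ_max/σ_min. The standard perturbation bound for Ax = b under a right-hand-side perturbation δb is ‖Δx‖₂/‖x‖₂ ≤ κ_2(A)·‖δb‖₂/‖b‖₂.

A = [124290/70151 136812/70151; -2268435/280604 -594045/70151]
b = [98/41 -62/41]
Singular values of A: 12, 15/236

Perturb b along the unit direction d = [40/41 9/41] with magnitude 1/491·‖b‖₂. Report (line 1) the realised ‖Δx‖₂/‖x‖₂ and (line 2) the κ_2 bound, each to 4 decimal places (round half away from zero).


0.0029
0.3845

σ_max = 12, σ_min = 15/236
κ = σ_max/σ_min = 12/(15/236) = 188.8000
worst-case relative error ≤ 188.8000 × 1/491 = 0.3845
solve Ax = b  →  x = [-22.6713 21.8218]
‖b‖ = 2.8284, ‖x‖ = 31.4671
Δx = A⁻¹·δb where δb = 1/491·2.8284·d; ‖Δx‖ = 0.0906
relative error = 0.0029
realised/bound (from unrounded values) ≈ 0.0075


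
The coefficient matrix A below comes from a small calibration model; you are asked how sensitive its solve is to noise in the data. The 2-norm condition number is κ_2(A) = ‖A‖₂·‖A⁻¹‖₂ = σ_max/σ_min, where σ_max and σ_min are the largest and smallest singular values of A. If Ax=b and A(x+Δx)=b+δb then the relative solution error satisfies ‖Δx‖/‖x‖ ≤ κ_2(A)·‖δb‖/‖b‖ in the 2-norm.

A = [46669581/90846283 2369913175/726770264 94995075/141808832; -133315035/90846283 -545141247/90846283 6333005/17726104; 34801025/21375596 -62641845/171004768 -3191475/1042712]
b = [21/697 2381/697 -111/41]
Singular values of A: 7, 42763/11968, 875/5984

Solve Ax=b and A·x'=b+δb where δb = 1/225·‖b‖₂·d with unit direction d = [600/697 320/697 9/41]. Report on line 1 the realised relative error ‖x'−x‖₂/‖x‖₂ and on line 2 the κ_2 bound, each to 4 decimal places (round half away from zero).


from the listed singular values, σ₁ = 7, σ_n = 875/5984
κ_2(A) = 7 / (875/5984) = 47.8720
worst-case relative error ≤ 47.8720 × 1/225 = 0.2128
solve Ax = b  →  x = [5.4076 -1.6560 3.9591]
2-norm of b is 4.3589; of x, 6.9035
Δx = A⁻¹·δb where δb = 1/225·4.3589·d; ‖Δx‖ = 0.1325
relative error = 0.0192
realised/bound (from unrounded values) ≈ 0.0902

0.0192
0.2128


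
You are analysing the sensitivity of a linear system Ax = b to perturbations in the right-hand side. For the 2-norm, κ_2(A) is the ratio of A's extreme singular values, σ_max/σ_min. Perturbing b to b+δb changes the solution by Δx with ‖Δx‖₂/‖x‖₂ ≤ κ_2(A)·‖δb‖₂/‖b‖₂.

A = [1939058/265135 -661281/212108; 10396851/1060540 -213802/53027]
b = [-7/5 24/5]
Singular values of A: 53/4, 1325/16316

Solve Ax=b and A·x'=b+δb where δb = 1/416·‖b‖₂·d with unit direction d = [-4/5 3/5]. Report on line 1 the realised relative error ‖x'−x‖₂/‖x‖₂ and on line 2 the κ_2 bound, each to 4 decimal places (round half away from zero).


largest singular value 53/4, smallest 1325/16316
κ = σ_max/σ_min = (53/4)/(1325/16316) = 163.1600
worst-case relative error ≤ 163.1600 × 1/416 = 0.3922
solve Ax = b  →  x = [19.1536 45.3799]
‖b‖ = 5.0000, ‖x‖ = 49.2564
with δb = [-0.0096 0.0072], A·Δx = δb → ‖Δx‖ = 0.1480
relative error = 0.0030
realised/bound (from unrounded values) ≈ 0.0077

0.0030
0.3922


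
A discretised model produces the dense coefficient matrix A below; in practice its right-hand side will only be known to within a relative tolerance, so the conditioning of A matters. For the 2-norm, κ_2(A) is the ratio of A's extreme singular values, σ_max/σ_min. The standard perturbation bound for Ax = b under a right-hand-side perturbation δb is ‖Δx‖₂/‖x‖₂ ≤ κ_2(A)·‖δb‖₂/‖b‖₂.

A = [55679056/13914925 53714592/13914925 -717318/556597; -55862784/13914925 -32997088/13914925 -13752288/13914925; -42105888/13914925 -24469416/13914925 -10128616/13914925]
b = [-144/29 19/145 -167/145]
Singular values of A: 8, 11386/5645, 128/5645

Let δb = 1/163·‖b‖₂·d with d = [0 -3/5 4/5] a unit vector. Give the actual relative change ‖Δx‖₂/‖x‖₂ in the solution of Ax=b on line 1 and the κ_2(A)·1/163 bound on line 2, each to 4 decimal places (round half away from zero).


0.0312
2.1645

σ_max = 8, σ_min = 128/5645
condition number: 8 ÷ (128/5645) = 352.8125
perturbation bound = 352.8125·1/163 = 2.1645
solve Ax = b  →  x = [23.6078 -32.1021 -19.0038]
‖b‖₂ = 5.0990 and ‖x‖₂ = 44.1477
δb = ε·‖b‖·d = [0.0000 -0.0188 0.0250]; solving A·Δx = δb gives ‖Δx‖ = 1.3796
relative error = 0.0312
so the bound overstates the realised error by a factor of ≈ 69.2646 (computed from the unrounded values)


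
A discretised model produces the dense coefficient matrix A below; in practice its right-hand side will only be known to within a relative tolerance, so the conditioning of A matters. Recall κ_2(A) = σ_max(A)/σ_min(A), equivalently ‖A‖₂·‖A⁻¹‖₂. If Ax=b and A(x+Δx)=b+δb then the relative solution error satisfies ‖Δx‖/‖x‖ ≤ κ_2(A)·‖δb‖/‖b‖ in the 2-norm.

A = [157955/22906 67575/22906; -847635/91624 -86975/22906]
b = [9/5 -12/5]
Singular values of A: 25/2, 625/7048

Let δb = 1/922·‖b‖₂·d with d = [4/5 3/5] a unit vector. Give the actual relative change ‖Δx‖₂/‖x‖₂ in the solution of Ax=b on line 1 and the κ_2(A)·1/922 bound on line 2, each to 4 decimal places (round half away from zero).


0.1529
0.1529

largest singular value 25/2, smallest 625/7048
κ_2(A) = (25/2) / (625/7048) = 140.9600
worst-case relative error ≤ 140.9600 × 1/922 = 0.1529
solve Ax = b  →  x = [0.2215 0.0923]
‖b‖ = 3.0000, ‖x‖ = 0.2400
re-solving with b+δb shifts x by Δx of norm 0.0367
dividing the unrounded norms, ‖Δx‖/‖x‖ = 0.1529
realised/bound = 1 exactly: the bound is attained for this b and d


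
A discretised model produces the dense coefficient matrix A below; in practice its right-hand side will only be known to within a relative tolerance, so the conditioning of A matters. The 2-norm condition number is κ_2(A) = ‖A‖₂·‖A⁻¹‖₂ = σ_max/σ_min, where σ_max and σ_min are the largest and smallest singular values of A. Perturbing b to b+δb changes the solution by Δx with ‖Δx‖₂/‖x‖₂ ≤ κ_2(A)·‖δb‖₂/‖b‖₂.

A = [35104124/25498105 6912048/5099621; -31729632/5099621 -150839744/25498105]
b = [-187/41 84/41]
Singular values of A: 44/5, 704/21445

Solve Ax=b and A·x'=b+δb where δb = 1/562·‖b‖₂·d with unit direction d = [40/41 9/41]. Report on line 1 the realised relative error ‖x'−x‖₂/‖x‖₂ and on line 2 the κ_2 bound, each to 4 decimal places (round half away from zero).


0.0022
0.4770

σ_max = 44/5, σ_min = 704/21445
κ = σ_max/σ_min = (44/5)/(704/21445) = 268.0625
worst-case relative error ≤ 268.0625 × 1/562 = 0.4770
solve Ax = b  →  x = [83.7853 -88.4688]
‖b‖ = 5.0000, ‖x‖ = 121.8471
re-solving with b+δb shifts x by Δx of norm 0.2710
dividing the unrounded norms, ‖Δx‖/‖x‖ = 0.0022
tightness: 0.0022 against a bound of 0.4770 (unrounded ratio ≈ 0.0047)


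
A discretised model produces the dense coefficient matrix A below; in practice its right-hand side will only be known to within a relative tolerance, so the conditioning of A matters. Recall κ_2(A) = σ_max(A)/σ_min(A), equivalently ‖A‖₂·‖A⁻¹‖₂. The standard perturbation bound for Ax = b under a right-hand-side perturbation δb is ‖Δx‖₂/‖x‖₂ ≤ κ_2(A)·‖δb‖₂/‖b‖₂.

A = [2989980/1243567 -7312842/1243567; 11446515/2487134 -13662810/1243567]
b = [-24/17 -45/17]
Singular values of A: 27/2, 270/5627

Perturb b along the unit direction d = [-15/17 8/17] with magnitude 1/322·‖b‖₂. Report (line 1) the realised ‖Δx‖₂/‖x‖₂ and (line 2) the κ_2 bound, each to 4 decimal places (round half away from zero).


largest singular value 27/2, smallest 270/5627
condition number: (27/2) ÷ (270/5627) = 281.3500
perturbation bound = 281.3500·1/322 = 0.8738
solve Ax = b  →  x = [-0.0855 0.2051]
‖b‖ = 3.0000, ‖x‖ = 0.2222
Δx = A⁻¹·δb where δb = 1/322·3.0000·d; ‖Δx‖ = 0.1942
relative error = 0.8738
tightness: 0.8738 against a bound of 0.8738; the bound is attained (ratio 1)

0.8738
0.8738


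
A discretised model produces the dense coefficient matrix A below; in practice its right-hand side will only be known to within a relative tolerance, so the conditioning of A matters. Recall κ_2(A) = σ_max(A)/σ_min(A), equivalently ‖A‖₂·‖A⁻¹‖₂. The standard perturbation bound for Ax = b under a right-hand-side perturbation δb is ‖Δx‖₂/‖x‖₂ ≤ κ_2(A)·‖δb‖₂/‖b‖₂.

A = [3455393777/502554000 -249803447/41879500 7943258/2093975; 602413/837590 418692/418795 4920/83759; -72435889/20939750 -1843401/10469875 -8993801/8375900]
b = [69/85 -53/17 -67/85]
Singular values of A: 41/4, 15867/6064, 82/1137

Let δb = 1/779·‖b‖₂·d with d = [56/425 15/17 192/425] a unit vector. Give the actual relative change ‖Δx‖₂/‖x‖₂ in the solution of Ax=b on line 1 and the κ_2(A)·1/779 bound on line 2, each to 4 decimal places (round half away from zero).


0.0014
0.1824

σ_max = 41/4, σ_min = 82/1137
condition number: (41/4) ÷ (82/1137) = 142.1250
bound on ‖Δx‖/‖x‖: κ·ε = 142.1250·1/779 = 0.1824
solve Ax = b  →  x = [12.6420 -9.9592 -38.3602]
‖b‖₂ = 3.3166 and ‖x‖₂ = 41.5994
re-solving with b+δb shifts x by Δx of norm 0.0590
realised ‖Δx‖/‖x‖ = 0.0014
tightness: 0.0014 against a bound of 0.1824 (unrounded ratio ≈ 0.0078)


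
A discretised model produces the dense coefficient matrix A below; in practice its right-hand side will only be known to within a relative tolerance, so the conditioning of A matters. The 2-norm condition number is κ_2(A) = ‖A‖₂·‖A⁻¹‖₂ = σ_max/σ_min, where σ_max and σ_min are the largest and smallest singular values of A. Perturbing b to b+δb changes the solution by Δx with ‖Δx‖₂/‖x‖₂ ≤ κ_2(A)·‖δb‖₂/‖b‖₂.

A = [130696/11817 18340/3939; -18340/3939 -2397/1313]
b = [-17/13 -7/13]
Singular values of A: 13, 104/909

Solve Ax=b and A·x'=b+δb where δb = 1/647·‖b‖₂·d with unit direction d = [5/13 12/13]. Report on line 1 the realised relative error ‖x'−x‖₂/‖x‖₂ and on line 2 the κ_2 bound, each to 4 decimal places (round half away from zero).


from the listed singular values, σ₁ = 13, σ_n = 104/909
condition number: 13 ÷ (104/909) = 113.6250
bound on ‖Δx‖/‖x‖: κ·ε = 113.6250·1/647 = 0.1756
solve Ax = b  →  x = [3.2907 -8.0976]
2-norm of b is 1.4142; of x, 8.7407
Δx = A⁻¹·δb where δb = 1/647·1.4142·d; ‖Δx‖ = 0.0191
dividing the unrounded norms, ‖Δx‖/‖x‖ = 0.0022
realised/bound (from unrounded values) ≈ 0.0124

0.0022
0.1756


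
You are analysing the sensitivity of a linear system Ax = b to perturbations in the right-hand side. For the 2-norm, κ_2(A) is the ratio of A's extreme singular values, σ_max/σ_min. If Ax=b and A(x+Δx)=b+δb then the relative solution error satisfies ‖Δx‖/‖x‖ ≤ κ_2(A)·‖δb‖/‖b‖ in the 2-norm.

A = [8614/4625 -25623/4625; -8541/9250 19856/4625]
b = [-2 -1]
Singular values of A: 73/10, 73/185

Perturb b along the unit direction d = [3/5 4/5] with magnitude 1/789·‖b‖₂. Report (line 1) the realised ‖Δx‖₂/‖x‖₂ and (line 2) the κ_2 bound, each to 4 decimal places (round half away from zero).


σ_max = 73/10, σ_min = 73/185
condition number: (73/10) ÷ (73/185) = 18.5000
bound on ‖Δx‖/‖x‖: κ·ε = 18.5000·1/789 = 0.0234
solve Ax = b  →  x = [-4.9041 -1.2877]
2-norm of b is 2.2361; of x, 5.0703
re-solving with b+δb shifts x by Δx of norm 0.0072
relative error = 0.0014
so the bound overstates the realised error by a factor of ≈ 16.5529 (computed from the unrounded values)

0.0014
0.0234


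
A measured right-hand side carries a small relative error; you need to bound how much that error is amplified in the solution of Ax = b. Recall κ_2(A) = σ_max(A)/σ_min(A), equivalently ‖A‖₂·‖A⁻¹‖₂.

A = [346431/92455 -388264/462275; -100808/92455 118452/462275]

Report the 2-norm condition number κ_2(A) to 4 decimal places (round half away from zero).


360.8000

AᵀA = [5207067625/341917081 -1171580760/341917081; -1171580760/341917081 263647696/341917081]; tr = 3254441/203401, det = 400/203401
λ_max, λ_min = (3254441/203401 ± √10591060780881/41371966801)/2 = 16, 25/203401
κ_2(A) = √(λ_max/λ_min) = √(16 / (25/203401)) = 360.8000


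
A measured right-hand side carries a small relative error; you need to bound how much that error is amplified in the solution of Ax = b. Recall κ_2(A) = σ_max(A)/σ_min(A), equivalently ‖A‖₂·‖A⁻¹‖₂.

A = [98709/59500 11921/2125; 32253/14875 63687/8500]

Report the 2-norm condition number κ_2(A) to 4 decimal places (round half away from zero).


357.0000

form AᵀA = [1055502513/141610000 32308068/1264375; 32308068/1264375 253191913/2890000] with trace 10769525/113288 and determinant 257049/3625216
char-poly roots: 1521/16 and 169/226576
so κ_2 = √((1521/16) / (169/226576)) = 357.0000


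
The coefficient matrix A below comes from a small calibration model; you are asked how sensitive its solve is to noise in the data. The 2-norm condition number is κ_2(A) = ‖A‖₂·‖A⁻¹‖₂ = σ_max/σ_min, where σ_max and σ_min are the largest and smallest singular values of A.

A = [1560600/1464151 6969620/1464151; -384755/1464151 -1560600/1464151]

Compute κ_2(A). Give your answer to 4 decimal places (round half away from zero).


M = AᵀA = [1536888025/1275275521 6827625000/1275275521; 6827625000/1275275521 30345672400/1275275521]. tr(M)=18966425/758641, det(M)=10000/758641
λ_max, λ_min = (18966425/758641 ± √359694931640625/575536166881)/2 = 25, 400/758641
κ_2(A) = √(λ_max/λ_min) = √(25 / (400/758641)) = 217.7500

217.7500


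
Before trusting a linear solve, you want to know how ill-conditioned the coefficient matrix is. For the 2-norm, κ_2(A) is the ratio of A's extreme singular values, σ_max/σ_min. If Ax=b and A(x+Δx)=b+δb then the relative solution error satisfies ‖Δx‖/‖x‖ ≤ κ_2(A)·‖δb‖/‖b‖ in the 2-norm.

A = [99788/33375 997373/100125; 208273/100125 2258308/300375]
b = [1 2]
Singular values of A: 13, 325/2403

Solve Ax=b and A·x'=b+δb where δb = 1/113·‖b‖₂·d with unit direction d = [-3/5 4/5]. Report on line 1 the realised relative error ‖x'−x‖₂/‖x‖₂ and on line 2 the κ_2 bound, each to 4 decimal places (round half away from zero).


0.0198
0.8506

σ_max = 13, σ_min = 325/2403
κ_2(A) = 13 / (325/2403) = 96.1200
perturbation bound = 96.1200·1/113 = 0.8506
solve Ax = b  →  x = [-7.0550 2.2180]
‖b‖ = 2.2361, ‖x‖ = 7.3954
with δb = [-0.0119 0.0158], A·Δx = δb → ‖Δx‖ = 0.1463
realised ‖Δx‖/‖x‖ = 0.0198
tightness: 0.0198 against a bound of 0.8506 (unrounded ratio ≈ 0.0233)


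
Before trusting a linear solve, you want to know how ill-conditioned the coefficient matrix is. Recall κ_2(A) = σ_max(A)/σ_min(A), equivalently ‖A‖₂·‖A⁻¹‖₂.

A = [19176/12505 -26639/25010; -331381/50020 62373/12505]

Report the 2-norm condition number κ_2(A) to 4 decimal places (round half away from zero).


122.0000

AᵀA = [68826217/1488400 -12903561/372100; -12903561/372100 9679477/372100]; tr = 4301765/59536, det = 83521/238144
eigenvalues of AᵀA: λ = (tr ± √(tr²−4·det))/2 = 289/4, 289/59536
κ = σ_max/σ_min = (17/2)/(17/244) = 122.0000


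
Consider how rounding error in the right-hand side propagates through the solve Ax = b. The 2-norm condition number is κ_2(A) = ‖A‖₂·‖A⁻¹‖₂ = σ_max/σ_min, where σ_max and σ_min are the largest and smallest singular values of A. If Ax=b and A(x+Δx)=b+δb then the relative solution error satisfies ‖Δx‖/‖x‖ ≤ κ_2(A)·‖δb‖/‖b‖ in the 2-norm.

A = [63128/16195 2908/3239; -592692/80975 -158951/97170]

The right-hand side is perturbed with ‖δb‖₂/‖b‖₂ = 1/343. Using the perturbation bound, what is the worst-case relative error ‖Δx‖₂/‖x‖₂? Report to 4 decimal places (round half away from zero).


1.0796

AᵀA = [450912416464/6556950625 20290903282/1311390125; 20290903282/1311390125 32876238001/9442008900]; tr = 10145599609/140422500, det = 1336336/35105625
solving λ² − 10145599609/140422500·λ + 1336336/35105625 = 0 gives λ = 289/4, 18496/35105625
so κ_2 = √((289/4) / (18496/35105625)) = 370.3125
bound on ‖Δx‖/‖x‖: κ·ε = 370.3125·1/343 = 1.0796
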